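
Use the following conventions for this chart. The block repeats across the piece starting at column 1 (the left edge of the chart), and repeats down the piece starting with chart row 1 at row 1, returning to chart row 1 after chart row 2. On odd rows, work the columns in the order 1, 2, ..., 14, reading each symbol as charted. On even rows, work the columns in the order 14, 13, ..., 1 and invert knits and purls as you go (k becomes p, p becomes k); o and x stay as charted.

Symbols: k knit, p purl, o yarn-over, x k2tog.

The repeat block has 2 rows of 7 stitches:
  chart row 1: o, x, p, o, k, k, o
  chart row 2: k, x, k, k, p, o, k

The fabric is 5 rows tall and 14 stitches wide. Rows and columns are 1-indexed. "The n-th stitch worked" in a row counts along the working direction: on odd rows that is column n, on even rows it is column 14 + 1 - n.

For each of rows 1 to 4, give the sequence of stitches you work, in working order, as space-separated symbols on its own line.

Result:
o x p o k k o o x p o k k o
p o k p p x p p o k p p x p
o x p o k k o o x p o k k o
p o k p p x p p o k p p x p

Derivation:
Row 1: chart row 1, RS - tile across columns 1-14 and work as-is.
Row 2: chart row 2, WS - tiled (columns 1-14): k x k k p o k k x k k p o k; work from column 14 back to 1 with k<->p swapped.
Row 3: chart row 1, RS - tile across columns 1-14 and work as-is.
Row 4: chart row 2, WS - tiled (columns 1-14): k x k k p o k k x k k p o k; work from column 14 back to 1 with k<->p swapped.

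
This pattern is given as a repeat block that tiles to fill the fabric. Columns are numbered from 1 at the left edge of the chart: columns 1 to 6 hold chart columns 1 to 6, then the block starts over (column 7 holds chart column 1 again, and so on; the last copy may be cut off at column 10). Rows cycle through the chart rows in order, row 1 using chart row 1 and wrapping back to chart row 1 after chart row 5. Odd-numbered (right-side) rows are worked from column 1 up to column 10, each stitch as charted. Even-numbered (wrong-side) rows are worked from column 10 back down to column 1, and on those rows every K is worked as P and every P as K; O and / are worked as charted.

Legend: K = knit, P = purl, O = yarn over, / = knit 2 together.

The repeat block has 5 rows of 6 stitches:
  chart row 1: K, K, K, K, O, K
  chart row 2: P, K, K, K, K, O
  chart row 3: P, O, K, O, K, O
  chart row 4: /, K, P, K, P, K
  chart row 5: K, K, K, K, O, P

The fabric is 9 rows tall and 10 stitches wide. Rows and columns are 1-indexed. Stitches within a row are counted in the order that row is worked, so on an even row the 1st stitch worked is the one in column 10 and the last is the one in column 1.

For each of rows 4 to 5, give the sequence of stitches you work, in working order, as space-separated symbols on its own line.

Row 4: chart row 4, WS - tiled (columns 1-10): / K P K P K / K P K; work from column 10 back to 1 with K<->P swapped.
Row 5: chart row 5, RS - tile across columns 1-10 and work as-is.

Rows as worked:
P K P / P K P K P /
K K K K O P K K K K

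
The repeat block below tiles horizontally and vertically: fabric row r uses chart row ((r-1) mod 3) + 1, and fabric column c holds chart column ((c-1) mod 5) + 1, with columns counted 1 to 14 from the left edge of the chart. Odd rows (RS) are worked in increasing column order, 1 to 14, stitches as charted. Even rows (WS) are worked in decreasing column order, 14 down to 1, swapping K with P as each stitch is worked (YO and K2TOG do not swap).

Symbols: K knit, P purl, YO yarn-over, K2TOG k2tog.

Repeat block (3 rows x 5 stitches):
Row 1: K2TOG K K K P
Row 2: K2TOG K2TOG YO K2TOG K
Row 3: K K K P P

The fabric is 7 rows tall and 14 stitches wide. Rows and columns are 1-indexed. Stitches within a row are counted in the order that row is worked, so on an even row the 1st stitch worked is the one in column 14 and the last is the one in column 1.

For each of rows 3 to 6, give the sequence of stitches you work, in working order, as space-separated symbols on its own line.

Result:
K K K P P K K K P P K K K P
P P P K2TOG K P P P K2TOG K P P P K2TOG
K2TOG K2TOG YO K2TOG K K2TOG K2TOG YO K2TOG K K2TOG K2TOG YO K2TOG
K P P P K K P P P K K P P P

Derivation:
Row 3: chart row 3, RS - tile across columns 1-14 and work as-is.
Row 4: chart row 1, WS - tiled (columns 1-14): K2TOG K K K P K2TOG K K K P K2TOG K K K; work from column 14 back to 1 with K<->P swapped.
Row 5: chart row 2, RS - tile across columns 1-14 and work as-is.
Row 6: chart row 3, WS - tiled (columns 1-14): K K K P P K K K P P K K K P; work from column 14 back to 1 with K<->P swapped.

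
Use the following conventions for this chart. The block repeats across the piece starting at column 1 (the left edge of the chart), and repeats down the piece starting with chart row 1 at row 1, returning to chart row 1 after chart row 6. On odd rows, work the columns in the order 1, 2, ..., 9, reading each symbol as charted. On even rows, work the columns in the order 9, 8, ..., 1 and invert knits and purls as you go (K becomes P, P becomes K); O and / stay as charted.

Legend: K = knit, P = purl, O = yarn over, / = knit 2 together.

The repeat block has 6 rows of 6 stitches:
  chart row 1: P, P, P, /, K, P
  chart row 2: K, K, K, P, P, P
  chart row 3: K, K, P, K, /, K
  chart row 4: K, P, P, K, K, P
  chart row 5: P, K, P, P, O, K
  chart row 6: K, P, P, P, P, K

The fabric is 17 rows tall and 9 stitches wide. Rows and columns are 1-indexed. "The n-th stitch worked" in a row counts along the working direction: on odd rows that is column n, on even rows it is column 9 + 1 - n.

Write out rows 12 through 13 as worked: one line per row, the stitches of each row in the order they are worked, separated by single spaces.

Row 12: chart row 6, WS - tiled (columns 1-9): K P P P P K K P P; work from column 9 back to 1 with K<->P swapped.
Row 13: chart row 1, RS - tile across columns 1-9 and work as-is.

== ROWS AS WORKED ==
K K P P K K K K P
P P P / K P P P P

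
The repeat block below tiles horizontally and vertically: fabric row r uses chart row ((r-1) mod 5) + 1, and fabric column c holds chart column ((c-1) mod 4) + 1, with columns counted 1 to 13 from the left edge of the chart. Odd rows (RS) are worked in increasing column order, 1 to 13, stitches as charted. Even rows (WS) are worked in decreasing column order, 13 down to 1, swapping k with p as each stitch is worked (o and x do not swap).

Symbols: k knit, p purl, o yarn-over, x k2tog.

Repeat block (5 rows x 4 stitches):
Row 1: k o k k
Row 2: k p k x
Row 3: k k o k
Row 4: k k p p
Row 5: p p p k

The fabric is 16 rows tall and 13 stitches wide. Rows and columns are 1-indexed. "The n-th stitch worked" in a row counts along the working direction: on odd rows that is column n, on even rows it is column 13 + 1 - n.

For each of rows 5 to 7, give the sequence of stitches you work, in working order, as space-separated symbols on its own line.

== ROWS AS WORKED ==
p p p k p p p k p p p k p
p p p o p p p o p p p o p
k p k x k p k x k p k x k

Derivation:
Row 5: chart row 5, RS - tile across columns 1-13 and work as-is.
Row 6: chart row 1, WS - tiled (columns 1-13): k o k k k o k k k o k k k; work from column 13 back to 1 with k<->p swapped.
Row 7: chart row 2, RS - tile across columns 1-13 and work as-is.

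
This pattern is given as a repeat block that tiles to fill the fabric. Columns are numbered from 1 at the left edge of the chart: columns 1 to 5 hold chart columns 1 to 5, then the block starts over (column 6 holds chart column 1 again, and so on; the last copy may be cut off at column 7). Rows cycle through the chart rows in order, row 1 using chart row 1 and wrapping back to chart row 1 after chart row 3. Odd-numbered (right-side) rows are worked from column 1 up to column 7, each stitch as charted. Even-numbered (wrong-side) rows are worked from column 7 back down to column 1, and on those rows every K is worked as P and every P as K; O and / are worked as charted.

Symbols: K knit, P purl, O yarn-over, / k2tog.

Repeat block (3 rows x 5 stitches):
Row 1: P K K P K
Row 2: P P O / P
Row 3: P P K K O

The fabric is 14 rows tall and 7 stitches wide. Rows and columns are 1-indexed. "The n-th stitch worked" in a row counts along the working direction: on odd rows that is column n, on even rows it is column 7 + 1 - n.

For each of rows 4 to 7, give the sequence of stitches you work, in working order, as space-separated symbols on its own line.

Row 4: chart row 1, WS - tiled (columns 1-7): P K K P K P K; work from column 7 back to 1 with K<->P swapped.
Row 5: chart row 2, RS - tile across columns 1-7 and work as-is.
Row 6: chart row 3, WS - tiled (columns 1-7): P P K K O P P; work from column 7 back to 1 with K<->P swapped.
Row 7: chart row 1, RS - tile across columns 1-7 and work as-is.

Rows as worked:
P K P K P P K
P P O / P P P
K K O P P K K
P K K P K P K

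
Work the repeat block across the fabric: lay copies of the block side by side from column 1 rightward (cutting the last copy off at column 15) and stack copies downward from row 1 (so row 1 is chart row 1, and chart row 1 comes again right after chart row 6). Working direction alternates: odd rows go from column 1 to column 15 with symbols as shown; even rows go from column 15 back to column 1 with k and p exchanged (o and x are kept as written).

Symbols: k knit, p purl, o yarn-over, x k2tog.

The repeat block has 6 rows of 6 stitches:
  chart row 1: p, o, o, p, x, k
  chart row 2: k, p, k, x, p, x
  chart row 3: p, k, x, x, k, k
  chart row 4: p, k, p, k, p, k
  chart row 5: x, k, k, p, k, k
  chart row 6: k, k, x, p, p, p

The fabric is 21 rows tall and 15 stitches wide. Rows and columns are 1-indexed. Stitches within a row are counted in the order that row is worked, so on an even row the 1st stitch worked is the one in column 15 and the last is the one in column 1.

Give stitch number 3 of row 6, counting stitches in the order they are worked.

Row 6 uses chart row ((6-1) mod 6)+1 = 6. Row 6 is even, so WS.
Chart row 6 tiled across columns 1-15: k k x p p p k k x p p p k k x
WS: work from column 15 back to column 1 (reverse the tiled row), swapping k<->p (o and x unchanged).
Row 6 as worked: x p p k k k x p p k k k x p p
The 3rd stitch worked is p.

== STITCH ==
p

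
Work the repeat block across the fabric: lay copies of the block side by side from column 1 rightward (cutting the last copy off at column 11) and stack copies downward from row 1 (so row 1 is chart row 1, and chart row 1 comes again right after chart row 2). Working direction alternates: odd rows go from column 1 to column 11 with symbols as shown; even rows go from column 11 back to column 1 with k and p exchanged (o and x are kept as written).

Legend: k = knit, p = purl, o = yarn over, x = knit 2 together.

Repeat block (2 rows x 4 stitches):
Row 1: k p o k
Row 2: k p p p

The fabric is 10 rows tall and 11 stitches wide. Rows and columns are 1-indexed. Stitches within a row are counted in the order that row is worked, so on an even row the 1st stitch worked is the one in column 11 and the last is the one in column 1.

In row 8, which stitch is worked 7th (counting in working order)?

For row 8: chart row = ((8-1) mod 2) + 1 = 2; this is a WS (even) row.
Chart row 2 tiled across columns 1-11: k p p p k p p p k p p
WS: work from column 11 back to column 1 (reverse the tiled row), swapping k<->p (o and x unchanged).
Row 8 as worked: k k p k k k p k k k p
The 7th stitch worked is p.

== STITCH ==
p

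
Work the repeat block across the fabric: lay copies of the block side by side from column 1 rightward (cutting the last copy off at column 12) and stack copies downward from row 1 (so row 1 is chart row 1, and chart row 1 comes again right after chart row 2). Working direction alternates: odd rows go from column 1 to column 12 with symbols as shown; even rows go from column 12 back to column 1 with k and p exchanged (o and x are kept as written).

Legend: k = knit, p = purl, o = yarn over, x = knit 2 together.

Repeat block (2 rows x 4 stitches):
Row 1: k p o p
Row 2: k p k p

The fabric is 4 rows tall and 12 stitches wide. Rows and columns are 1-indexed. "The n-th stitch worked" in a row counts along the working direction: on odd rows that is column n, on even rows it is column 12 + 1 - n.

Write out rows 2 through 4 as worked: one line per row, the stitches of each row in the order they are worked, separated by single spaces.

Row 2: chart row 2, WS - tiled (columns 1-12): k p k p k p k p k p k p; work from column 12 back to 1 with k<->p swapped.
Row 3: chart row 1, RS - tile across columns 1-12 and work as-is.
Row 4: chart row 2, WS - tiled (columns 1-12): k p k p k p k p k p k p; work from column 12 back to 1 with k<->p swapped.

Rows as worked:
k p k p k p k p k p k p
k p o p k p o p k p o p
k p k p k p k p k p k p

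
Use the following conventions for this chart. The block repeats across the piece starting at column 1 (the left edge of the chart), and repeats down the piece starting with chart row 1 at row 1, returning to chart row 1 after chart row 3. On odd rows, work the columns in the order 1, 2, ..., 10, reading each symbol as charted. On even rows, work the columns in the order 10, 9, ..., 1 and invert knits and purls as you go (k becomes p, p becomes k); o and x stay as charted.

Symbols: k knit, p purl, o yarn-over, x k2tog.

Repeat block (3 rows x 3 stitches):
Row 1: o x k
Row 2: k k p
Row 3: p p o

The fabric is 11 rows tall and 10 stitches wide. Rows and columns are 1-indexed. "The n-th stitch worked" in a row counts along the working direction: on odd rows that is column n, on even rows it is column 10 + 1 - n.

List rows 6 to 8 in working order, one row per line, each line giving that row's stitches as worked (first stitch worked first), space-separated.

Row 6: chart row 3, WS - tiled (columns 1-10): p p o p p o p p o p; work from column 10 back to 1 with k<->p swapped.
Row 7: chart row 1, RS - tile across columns 1-10 and work as-is.
Row 8: chart row 2, WS - tiled (columns 1-10): k k p k k p k k p k; work from column 10 back to 1 with k<->p swapped.

Rows as worked:
k o k k o k k o k k
o x k o x k o x k o
p k p p k p p k p p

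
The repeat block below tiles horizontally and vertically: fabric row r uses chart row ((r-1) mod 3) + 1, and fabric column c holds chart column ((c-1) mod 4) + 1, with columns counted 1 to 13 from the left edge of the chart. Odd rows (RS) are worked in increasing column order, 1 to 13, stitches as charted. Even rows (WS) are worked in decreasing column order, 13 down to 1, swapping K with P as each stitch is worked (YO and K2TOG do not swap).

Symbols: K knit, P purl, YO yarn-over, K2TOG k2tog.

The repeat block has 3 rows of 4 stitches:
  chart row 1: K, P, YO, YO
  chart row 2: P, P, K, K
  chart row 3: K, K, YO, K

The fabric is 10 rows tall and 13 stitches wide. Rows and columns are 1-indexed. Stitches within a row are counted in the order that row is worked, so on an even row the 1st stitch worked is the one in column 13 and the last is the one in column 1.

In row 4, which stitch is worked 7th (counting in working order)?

Row 4: (4-1) mod 3 = 0, so use chart row 1. Even row -> WS.
Chart row 1 tiled across columns 1-13: K P YO YO K P YO YO K P YO YO K
Wrong side: read the tiled row from column 13 down to 1 and exchange K with P (leave YO, K2TOG).
Row 4 as worked: P YO YO K P YO YO K P YO YO K P
The 7th stitch worked is YO.

== STITCH ==
YO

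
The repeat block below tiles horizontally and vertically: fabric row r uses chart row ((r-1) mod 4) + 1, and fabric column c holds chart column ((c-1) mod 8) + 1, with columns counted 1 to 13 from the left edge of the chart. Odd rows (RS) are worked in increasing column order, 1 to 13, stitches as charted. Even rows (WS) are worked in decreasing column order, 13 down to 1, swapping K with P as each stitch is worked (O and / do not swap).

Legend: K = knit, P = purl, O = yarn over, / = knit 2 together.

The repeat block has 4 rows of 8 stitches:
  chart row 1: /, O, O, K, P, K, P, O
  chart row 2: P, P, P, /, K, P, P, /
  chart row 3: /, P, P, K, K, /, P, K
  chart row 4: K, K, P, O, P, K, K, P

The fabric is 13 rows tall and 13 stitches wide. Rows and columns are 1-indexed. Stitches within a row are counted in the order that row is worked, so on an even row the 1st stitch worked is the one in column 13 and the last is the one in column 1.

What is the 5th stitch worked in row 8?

For row 8: chart row = ((8-1) mod 4) + 1 = 4; this is a WS (even) row.
Chart row 4 tiled across columns 1-13: K K P O P K K P K K P O P
WS: work from column 13 back to column 1 (reverse the tiled row), swapping K<->P (O and / unchanged).
Row 8 as worked: K O K P P K P P K O K P P
Stitch 5 in working order -> P

== STITCH ==
P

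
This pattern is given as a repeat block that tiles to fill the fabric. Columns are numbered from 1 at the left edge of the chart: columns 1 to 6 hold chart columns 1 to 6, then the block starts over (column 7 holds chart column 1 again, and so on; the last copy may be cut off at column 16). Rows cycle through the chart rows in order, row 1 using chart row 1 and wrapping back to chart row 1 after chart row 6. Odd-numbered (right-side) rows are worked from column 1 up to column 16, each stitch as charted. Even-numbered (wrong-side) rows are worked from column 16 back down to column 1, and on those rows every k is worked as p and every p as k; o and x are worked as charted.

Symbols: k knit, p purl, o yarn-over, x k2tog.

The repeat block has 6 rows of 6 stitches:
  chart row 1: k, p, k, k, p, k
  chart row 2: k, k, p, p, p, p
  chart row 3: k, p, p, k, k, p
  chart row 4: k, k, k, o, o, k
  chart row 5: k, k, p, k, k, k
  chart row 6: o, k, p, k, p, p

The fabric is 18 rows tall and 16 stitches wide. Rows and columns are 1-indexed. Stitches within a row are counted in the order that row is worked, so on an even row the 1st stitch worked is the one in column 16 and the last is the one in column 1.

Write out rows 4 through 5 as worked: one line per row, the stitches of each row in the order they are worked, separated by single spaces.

== ROWS AS WORKED ==
o p p p p o o p p p p o o p p p
k k p k k k k k p k k k k k p k

Derivation:
Row 4: chart row 4, WS - tiled (columns 1-16): k k k o o k k k k o o k k k k o; work from column 16 back to 1 with k<->p swapped.
Row 5: chart row 5, RS - tile across columns 1-16 and work as-is.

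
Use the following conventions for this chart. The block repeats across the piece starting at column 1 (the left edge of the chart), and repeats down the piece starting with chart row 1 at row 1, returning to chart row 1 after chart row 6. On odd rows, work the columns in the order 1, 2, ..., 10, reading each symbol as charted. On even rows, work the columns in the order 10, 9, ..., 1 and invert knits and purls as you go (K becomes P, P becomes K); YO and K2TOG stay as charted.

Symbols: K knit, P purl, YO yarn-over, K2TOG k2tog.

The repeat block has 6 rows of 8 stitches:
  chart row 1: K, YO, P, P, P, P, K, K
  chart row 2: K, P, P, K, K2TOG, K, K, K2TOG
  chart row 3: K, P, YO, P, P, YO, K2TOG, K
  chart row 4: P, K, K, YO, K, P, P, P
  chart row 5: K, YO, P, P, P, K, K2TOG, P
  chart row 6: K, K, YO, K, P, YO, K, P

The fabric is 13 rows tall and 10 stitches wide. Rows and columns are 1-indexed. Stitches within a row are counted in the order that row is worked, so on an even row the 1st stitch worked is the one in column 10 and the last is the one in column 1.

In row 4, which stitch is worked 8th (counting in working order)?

Stitch:
P

Derivation:
For row 4: chart row = ((4-1) mod 6) + 1 = 4; this is a WS (even) row.
Chart row 4 tiled across columns 1-10: P K K YO K P P P P K
Wrong side: read the tiled row from column 10 down to 1 and exchange K with P (leave YO, K2TOG).
Row 4 as worked: P K K K K P YO P P K
Stitch 8 in working order -> P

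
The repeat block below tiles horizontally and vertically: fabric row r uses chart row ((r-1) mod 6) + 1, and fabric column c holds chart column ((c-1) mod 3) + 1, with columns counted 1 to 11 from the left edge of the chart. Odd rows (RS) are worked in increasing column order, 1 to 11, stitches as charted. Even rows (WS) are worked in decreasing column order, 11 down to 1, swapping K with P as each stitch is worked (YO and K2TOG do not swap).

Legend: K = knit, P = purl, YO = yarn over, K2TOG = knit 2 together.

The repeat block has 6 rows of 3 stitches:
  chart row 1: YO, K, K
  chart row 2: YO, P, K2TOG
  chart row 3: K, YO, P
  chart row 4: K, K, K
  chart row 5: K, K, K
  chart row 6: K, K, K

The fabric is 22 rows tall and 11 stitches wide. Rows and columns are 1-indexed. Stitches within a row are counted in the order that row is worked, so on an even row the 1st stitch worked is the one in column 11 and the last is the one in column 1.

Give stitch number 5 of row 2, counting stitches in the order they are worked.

== STITCH ==
YO

Derivation:
For row 2: chart row = ((2-1) mod 6) + 1 = 2; this is a WS (even) row.
Chart row 2 tiled across columns 1-11: YO P K2TOG YO P K2TOG YO P K2TOG YO P
WS: work from column 11 back to column 1 (reverse the tiled row), swapping K<->P (YO and K2TOG unchanged).
Row 2 as worked: K YO K2TOG K YO K2TOG K YO K2TOG K YO
The 5th stitch worked is YO.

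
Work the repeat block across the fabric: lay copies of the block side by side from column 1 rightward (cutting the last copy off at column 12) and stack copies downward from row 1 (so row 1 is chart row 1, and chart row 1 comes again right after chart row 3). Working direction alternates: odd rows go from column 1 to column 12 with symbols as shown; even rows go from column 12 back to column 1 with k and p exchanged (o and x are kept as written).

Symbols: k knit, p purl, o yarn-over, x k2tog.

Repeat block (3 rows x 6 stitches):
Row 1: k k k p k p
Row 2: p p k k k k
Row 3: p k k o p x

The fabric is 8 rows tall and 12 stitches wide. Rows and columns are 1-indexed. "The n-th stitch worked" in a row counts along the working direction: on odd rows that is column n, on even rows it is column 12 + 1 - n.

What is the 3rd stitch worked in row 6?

Row 6: (6-1) mod 3 = 2, so use chart row 3. Even row -> WS.
Chart row 3 tiled across columns 1-12: p k k o p x p k k o p x
WS: work from column 12 back to column 1 (reverse the tiled row), swapping k<->p (o and x unchanged).
Row 6 as worked: x k o p p k x k o p p k
Stitch 3 in working order -> o

Result:
o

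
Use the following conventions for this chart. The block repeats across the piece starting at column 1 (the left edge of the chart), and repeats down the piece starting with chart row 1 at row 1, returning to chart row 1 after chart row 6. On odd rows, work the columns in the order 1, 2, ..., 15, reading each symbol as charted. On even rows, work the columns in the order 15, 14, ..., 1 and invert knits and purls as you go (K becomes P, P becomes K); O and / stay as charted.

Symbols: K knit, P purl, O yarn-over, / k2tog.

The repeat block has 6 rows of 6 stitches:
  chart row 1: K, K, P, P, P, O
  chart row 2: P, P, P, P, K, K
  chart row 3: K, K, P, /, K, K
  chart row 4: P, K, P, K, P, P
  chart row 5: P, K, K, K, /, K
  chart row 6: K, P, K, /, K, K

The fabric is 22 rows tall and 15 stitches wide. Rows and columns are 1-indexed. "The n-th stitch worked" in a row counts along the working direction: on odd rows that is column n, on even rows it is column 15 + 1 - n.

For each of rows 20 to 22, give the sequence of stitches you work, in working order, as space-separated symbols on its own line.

Row 20: chart row 2, WS - tiled (columns 1-15): P P P P K K P P P P K K P P P; work from column 15 back to 1 with K<->P swapped.
Row 21: chart row 3, RS - tile across columns 1-15 and work as-is.
Row 22: chart row 4, WS - tiled (columns 1-15): P K P K P P P K P K P P P K P; work from column 15 back to 1 with K<->P swapped.

Result:
K K K P P K K K K P P K K K K
K K P / K K K K P / K K K K P
K P K K K P K P K K K P K P K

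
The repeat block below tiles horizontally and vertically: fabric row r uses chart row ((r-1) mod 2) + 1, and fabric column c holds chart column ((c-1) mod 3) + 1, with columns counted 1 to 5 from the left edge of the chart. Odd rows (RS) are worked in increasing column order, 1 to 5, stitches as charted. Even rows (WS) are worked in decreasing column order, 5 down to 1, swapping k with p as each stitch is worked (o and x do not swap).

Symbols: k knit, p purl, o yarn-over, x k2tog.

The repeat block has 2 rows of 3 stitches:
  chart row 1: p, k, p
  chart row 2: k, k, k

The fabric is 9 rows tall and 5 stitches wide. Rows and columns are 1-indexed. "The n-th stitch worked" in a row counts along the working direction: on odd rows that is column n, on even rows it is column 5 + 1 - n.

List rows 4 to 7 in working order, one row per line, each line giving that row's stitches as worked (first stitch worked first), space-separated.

== ROWS AS WORKED ==
p p p p p
p k p p k
p p p p p
p k p p k

Derivation:
Row 4: chart row 2, WS - tiled (columns 1-5): k k k k k; work from column 5 back to 1 with k<->p swapped.
Row 5: chart row 1, RS - tile across columns 1-5 and work as-is.
Row 6: chart row 2, WS - tiled (columns 1-5): k k k k k; work from column 5 back to 1 with k<->p swapped.
Row 7: chart row 1, RS - tile across columns 1-5 and work as-is.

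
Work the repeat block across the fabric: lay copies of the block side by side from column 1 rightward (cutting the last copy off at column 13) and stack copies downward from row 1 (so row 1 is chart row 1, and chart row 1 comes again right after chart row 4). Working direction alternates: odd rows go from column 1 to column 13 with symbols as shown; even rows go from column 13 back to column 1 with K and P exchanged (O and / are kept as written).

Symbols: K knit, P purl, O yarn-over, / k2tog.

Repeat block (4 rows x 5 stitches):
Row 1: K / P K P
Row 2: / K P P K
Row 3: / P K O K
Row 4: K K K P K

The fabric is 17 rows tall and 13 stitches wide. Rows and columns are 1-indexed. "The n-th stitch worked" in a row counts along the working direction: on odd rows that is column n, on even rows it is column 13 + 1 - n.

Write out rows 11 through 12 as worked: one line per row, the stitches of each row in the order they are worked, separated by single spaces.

Row 11: chart row 3, RS - tile across columns 1-13 and work as-is.
Row 12: chart row 4, WS - tiled (columns 1-13): K K K P K K K K P K K K K; work from column 13 back to 1 with K<->P swapped.

Result:
/ P K O K / P K O K / P K
P P P P K P P P P K P P P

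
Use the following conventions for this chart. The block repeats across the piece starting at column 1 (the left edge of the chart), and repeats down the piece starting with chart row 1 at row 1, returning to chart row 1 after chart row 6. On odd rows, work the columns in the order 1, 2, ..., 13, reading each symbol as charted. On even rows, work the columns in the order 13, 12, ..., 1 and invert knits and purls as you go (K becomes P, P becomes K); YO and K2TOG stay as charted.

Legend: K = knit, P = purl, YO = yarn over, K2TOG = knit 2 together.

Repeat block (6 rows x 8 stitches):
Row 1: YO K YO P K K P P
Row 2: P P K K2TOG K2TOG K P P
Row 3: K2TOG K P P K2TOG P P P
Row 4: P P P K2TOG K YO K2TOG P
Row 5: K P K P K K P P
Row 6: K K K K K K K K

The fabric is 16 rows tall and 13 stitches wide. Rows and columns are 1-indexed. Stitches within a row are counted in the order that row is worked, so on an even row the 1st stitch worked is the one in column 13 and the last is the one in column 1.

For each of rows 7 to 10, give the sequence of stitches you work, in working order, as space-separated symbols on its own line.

Row 7: chart row 1, RS - tile across columns 1-13 and work as-is.
Row 8: chart row 2, WS - tiled (columns 1-13): P P K K2TOG K2TOG K P P P P K K2TOG K2TOG; work from column 13 back to 1 with K<->P swapped.
Row 9: chart row 3, RS - tile across columns 1-13 and work as-is.
Row 10: chart row 4, WS - tiled (columns 1-13): P P P K2TOG K YO K2TOG P P P P K2TOG K; work from column 13 back to 1 with K<->P swapped.

Rows as worked:
YO K YO P K K P P YO K YO P K
K2TOG K2TOG P K K K K P K2TOG K2TOG P K K
K2TOG K P P K2TOG P P P K2TOG K P P K2TOG
P K2TOG K K K K K2TOG YO P K2TOG K K K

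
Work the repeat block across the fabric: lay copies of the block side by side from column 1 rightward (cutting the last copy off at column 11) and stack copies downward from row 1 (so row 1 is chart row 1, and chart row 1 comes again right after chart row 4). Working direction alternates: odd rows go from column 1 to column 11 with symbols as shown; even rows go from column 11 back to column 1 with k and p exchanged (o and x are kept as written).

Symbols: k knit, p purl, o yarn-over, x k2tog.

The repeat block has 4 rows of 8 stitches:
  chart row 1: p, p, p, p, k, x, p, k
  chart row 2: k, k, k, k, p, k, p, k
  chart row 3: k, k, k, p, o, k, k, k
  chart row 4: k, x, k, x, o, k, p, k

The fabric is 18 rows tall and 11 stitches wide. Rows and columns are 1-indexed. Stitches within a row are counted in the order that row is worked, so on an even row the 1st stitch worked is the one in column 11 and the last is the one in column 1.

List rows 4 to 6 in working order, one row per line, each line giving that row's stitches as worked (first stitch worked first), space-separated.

Rows as worked:
p x p p k p o x p x p
p p p p k x p k p p p
p p p p k p k p p p p

Derivation:
Row 4: chart row 4, WS - tiled (columns 1-11): k x k x o k p k k x k; work from column 11 back to 1 with k<->p swapped.
Row 5: chart row 1, RS - tile across columns 1-11 and work as-is.
Row 6: chart row 2, WS - tiled (columns 1-11): k k k k p k p k k k k; work from column 11 back to 1 with k<->p swapped.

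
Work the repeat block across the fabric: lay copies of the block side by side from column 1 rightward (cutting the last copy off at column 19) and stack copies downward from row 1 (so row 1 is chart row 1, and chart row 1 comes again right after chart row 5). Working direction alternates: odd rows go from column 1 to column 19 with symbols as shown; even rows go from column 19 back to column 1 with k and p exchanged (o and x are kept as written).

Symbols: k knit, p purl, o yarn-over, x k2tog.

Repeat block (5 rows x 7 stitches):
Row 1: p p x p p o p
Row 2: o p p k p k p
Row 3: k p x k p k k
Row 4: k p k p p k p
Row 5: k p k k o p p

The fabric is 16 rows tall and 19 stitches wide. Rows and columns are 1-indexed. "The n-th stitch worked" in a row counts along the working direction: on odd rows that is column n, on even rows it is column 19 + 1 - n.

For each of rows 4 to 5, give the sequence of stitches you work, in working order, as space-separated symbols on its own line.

Result:
k k p k p k p k k p k p k p k k p k p
k p k k o p p k p k k o p p k p k k o

Derivation:
Row 4: chart row 4, WS - tiled (columns 1-19): k p k p p k p k p k p p k p k p k p p; work from column 19 back to 1 with k<->p swapped.
Row 5: chart row 5, RS - tile across columns 1-19 and work as-is.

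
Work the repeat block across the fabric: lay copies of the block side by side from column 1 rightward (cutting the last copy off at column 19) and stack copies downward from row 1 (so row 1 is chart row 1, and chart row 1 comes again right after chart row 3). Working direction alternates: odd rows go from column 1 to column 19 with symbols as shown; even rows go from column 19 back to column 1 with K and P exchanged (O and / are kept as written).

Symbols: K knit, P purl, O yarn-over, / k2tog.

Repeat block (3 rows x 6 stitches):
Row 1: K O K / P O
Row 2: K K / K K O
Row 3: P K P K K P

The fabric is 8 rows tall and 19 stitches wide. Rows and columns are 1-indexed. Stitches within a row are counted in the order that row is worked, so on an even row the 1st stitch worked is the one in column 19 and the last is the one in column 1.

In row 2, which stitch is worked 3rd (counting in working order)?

Stitch:
P

Derivation:
Row 2 uses chart row ((2-1) mod 3)+1 = 2. Row 2 is even, so WS.
Chart row 2 tiled across columns 1-19: K K / K K O K K / K K O K K / K K O K
Wrong side: read the tiled row from column 19 down to 1 and exchange K with P (leave O, /).
Row 2 as worked: P O P P / P P O P P / P P O P P / P P
Counting 3 along the worked row gives P.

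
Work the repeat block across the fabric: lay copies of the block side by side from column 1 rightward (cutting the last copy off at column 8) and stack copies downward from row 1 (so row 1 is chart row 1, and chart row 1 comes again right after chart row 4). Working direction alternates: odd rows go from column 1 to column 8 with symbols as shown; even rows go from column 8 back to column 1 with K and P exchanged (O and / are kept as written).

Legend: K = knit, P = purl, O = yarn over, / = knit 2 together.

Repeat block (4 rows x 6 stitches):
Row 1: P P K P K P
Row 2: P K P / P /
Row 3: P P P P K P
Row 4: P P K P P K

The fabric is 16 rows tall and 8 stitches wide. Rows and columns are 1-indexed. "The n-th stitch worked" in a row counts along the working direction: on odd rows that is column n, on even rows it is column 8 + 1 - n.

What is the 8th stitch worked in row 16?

For row 16: chart row = ((16-1) mod 4) + 1 = 4; this is a WS (even) row.
Chart row 4 tiled across columns 1-8: P P K P P K P P
WS row: flip the tiled sequence (start at column 8) and apply K<->P; O and / stay.
Row 16 as worked: K K P K K P K K
The 8th stitch worked is K.

Stitch:
K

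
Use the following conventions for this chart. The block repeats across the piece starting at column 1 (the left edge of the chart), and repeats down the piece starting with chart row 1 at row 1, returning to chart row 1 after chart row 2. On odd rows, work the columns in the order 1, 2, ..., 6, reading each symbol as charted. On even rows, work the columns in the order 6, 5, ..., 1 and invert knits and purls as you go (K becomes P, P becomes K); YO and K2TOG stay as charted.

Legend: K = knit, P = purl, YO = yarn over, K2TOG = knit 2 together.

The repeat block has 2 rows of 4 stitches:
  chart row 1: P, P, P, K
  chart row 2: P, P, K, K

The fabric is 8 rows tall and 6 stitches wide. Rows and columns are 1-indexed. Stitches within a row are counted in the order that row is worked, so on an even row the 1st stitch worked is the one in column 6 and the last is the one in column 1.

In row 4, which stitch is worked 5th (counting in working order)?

For row 4: chart row = ((4-1) mod 2) + 1 = 2; this is a WS (even) row.
Chart row 2 tiled across columns 1-6: P P K K P P
WS: work from column 6 back to column 1 (reverse the tiled row), swapping K<->P (YO and K2TOG unchanged).
Row 4 as worked: K K P P K K
The 5th stitch worked is K.

Stitch:
K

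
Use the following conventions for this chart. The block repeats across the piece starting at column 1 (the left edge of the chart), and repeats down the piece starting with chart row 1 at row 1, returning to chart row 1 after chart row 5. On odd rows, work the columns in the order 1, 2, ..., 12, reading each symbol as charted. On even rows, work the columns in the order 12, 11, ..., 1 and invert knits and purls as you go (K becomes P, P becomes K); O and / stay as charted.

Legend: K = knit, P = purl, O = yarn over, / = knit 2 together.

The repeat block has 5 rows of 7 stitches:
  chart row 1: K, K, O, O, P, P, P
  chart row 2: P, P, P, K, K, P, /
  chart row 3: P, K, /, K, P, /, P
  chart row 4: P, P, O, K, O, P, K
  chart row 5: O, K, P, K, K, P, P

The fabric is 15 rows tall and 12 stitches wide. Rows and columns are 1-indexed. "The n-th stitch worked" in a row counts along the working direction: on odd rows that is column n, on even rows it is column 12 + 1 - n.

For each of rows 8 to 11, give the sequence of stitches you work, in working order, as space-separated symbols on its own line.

== ROWS AS WORKED ==
K P / P K K / K P / P K
P P O K O P K P P O K O
P P K P O K K P P K P O
K K O O P P P K K O O P

Derivation:
Row 8: chart row 3, WS - tiled (columns 1-12): P K / K P / P P K / K P; work from column 12 back to 1 with K<->P swapped.
Row 9: chart row 4, RS - tile across columns 1-12 and work as-is.
Row 10: chart row 5, WS - tiled (columns 1-12): O K P K K P P O K P K K; work from column 12 back to 1 with K<->P swapped.
Row 11: chart row 1, RS - tile across columns 1-12 and work as-is.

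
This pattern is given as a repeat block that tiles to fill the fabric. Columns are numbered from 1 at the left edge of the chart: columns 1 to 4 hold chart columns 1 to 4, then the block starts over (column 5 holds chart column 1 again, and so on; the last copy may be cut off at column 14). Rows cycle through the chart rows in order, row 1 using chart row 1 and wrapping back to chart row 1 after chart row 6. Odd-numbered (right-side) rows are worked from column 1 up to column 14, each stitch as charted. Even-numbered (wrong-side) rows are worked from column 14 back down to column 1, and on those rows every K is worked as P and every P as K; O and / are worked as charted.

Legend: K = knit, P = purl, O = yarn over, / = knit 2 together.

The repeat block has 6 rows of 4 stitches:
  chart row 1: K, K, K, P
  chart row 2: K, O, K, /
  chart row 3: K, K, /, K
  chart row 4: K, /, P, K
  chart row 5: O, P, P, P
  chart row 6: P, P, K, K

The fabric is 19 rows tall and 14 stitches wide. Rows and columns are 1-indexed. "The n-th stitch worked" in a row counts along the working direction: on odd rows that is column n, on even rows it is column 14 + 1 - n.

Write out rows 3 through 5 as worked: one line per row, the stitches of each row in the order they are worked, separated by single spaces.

Row 3: chart row 3, RS - tile across columns 1-14 and work as-is.
Row 4: chart row 4, WS - tiled (columns 1-14): K / P K K / P K K / P K K /; work from column 14 back to 1 with K<->P swapped.
Row 5: chart row 5, RS - tile across columns 1-14 and work as-is.

Rows as worked:
K K / K K K / K K K / K K K
/ P P K / P P K / P P K / P
O P P P O P P P O P P P O P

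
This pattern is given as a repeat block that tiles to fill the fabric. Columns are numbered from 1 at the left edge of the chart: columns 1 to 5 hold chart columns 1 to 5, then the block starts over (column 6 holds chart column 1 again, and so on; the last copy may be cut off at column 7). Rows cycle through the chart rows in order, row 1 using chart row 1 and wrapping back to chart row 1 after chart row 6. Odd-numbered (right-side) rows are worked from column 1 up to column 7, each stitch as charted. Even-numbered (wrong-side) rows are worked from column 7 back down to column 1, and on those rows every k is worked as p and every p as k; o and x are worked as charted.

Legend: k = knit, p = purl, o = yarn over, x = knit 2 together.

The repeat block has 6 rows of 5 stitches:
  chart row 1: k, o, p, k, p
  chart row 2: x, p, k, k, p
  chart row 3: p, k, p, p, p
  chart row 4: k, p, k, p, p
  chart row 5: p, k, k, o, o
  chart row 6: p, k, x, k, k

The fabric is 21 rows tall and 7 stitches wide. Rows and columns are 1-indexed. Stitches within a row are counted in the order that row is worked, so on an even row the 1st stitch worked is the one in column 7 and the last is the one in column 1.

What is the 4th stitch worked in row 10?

Result:
k

Derivation:
For row 10: chart row = ((10-1) mod 6) + 1 = 4; this is a WS (even) row.
Chart row 4 tiled across columns 1-7: k p k p p k p
WS row: flip the tiled sequence (start at column 7) and apply k<->p; o and x stay.
Row 10 as worked: k p k k p k p
Stitch 4 in working order -> k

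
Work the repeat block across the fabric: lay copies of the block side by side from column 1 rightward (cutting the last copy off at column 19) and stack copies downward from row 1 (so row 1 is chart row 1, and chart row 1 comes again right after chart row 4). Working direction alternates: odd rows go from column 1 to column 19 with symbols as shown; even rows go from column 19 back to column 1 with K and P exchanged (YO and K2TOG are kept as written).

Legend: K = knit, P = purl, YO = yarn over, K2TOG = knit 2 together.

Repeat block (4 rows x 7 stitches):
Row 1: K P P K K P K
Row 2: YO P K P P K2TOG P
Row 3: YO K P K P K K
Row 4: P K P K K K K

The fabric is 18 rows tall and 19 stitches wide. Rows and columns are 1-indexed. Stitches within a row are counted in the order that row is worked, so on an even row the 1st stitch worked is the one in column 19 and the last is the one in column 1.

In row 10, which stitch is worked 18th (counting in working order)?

Stitch:
K

Derivation:
Row 10 uses chart row ((10-1) mod 4)+1 = 2. Row 10 is even, so WS.
Chart row 2 tiled across columns 1-19: YO P K P P K2TOG P YO P K P P K2TOG P YO P K P P
Wrong side: read the tiled row from column 19 down to 1 and exchange K with P (leave YO, K2TOG).
Row 10 as worked: K K P K YO K K2TOG K K P K YO K K2TOG K K P K YO
Counting 18 along the worked row gives K.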